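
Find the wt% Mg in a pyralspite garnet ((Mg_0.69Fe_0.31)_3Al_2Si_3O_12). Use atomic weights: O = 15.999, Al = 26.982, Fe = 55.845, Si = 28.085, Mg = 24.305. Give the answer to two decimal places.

Formula mass = 2.07*24.305 + 0.93*55.845 + 2*26.982 + 3*28.085 + 12*15.999 = 432.454 g/mol, of which 50.311 g is Mg.
So Mg makes up 50.311/432.454 = 0.1163 of the mass, i.e. 11.63%.

11.63 wt%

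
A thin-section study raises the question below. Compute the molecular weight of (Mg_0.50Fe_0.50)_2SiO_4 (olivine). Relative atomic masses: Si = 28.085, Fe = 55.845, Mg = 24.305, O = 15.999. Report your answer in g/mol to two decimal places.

172.23 g/mol

M = 1·24.305 + 1·55.845 + 1·28.085 + 4·15.999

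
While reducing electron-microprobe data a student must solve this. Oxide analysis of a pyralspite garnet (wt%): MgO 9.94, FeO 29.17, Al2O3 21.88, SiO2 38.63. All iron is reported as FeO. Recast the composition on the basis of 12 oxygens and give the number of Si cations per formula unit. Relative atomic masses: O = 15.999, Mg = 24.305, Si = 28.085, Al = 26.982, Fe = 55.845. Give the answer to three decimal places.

2.988 Si apfu

MgO (M=40.304): mol = 0.24663; Mg = 0.24663, O = 0.24663.
FeO (M=71.844): mol = 0.40602; Fe = 0.40602, O = 0.40602.
Al2O3 (M=101.961): mol = 0.21459; Al = 0.42918, O = 0.64377.
SiO2 (M=60.083): mol = 0.64294; Si = 0.64294, O = 1.28588.
ΣO = 2.58230; factor = 12/ΣO = 4.64702.
Si apfu = 0.64294 × 4.64702 = 2.988.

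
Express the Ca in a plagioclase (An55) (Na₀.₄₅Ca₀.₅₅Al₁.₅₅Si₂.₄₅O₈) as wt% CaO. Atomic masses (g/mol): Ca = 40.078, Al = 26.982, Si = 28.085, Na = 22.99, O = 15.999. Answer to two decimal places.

Formula mass = 271.011 g/mol.
0.55 Ca → 0.5500 mol CaO per formula unit; M(CaO) = 56.077, so CaO mass = 30.842 g.
30.842/271.011 × 100 = 11.38 wt%.

11.38 wt%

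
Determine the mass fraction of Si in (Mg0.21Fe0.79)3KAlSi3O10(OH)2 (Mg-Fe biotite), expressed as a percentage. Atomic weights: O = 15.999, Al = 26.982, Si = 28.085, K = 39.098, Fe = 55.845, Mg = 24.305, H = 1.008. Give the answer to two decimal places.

Molar mass of (Mg0.21Fe0.79)3KAlSi3O10(OH)2: 0.63×24.305 + 2.37×55.845 + 1×39.098 + 1×26.982 + 3×28.085 + 12×15.999 + 2×1.008 = 492.004 g/mol.
Mass of Si per formula unit: 3 × 28.085 = 84.255 g.
Weight fraction Si = 84.255 / 492.004 = 0.1712.

17.12 mass %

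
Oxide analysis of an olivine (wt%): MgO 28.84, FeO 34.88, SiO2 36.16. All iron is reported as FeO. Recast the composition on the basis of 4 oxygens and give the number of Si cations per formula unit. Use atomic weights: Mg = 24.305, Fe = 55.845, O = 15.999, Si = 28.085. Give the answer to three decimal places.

MgO: 28.84/40.304 = 0.71556 mol → 0.71556 mol Mg, 0.71556 mol O.
FeO: 34.88/71.844 = 0.48550 mol → 0.48550 mol Fe, 0.48550 mol O.
SiO2: 36.16/60.083 = 0.60183 mol → 0.60183 mol Si, 1.20366 mol O.
Total oxygen = 2.40472 mol. Normalization factor = 4/2.40472 = 1.66340.
Si per 4 O = 0.60183 × 1.66340 = 1.001.

1.001 Si apfu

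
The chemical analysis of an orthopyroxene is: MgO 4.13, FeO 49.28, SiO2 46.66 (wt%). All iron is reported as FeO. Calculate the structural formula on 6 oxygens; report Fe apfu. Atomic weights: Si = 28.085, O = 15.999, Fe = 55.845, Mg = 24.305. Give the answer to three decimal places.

1.758 Fe apfu

MgO (M=40.304): mol = 0.10247; Mg = 0.10247, O = 0.10247.
FeO (M=71.844): mol = 0.68593; Fe = 0.68593, O = 0.68593.
SiO2 (M=60.083): mol = 0.77659; Si = 0.77659, O = 1.55318.
ΣO = 2.34158; factor = 6/ΣO = 2.56237.
Fe apfu = 0.68593 × 2.56237 = 1.758.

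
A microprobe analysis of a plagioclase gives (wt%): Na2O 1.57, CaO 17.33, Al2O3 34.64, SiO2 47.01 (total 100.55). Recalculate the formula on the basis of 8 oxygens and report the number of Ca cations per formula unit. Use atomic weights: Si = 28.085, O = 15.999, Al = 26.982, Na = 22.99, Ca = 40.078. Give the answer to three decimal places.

0.847 Ca apfu

1.57 wt% Na2O ÷ 61.979 g/mol = 0.02533 mol, giving 0.05066 Na and 0.02533 O.
17.33 wt% CaO ÷ 56.077 g/mol = 0.30904 mol, giving 0.30904 Ca and 0.30904 O.
34.64 wt% Al2O3 ÷ 101.961 g/mol = 0.33974 mol, giving 0.67948 Al and 1.01922 O.
47.01 wt% SiO2 ÷ 60.083 g/mol = 0.78242 mol, giving 0.78242 Si and 1.56484 O.
Oxygen sums to 2.91843; scaling by 8/2.91843 = 2.74120 puts the formula on 8 O.
Ca: 0.30904 × 2.74120 = 0.847 atoms per formula unit.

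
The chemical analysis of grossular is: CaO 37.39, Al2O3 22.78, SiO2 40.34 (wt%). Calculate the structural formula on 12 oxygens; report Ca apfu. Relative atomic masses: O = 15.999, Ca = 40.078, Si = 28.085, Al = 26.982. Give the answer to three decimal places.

2.986 Ca apfu

CaO: 37.39/56.077 = 0.66676 mol → 0.66676 mol Ca, 0.66676 mol O.
Al2O3: 22.78/101.961 = 0.22342 mol → 0.44684 mol Al, 0.67026 mol O.
SiO2: 40.34/60.083 = 0.67140 mol → 0.67140 mol Si, 1.34280 mol O.
Total oxygen = 2.67982 mol. Normalization factor = 12/2.67982 = 4.47791.
Ca per 12 O = 0.66676 × 4.47791 = 2.986.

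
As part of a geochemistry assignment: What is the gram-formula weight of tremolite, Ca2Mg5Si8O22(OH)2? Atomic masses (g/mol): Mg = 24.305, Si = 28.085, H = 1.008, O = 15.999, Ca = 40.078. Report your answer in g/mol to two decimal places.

M = 2×40.078 + 5×24.305 + 8×28.085 + 24×15.999 + 2×1.008

812.35 g/mol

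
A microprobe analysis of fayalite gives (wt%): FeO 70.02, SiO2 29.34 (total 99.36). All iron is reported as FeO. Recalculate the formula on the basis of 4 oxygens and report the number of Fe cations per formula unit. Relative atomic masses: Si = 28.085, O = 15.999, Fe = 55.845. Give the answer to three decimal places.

70.02 wt% FeO ÷ 71.844 g/mol = 0.97461 mol, giving 0.97461 Fe and 0.97461 O.
29.34 wt% SiO2 ÷ 60.083 g/mol = 0.48832 mol, giving 0.48832 Si and 0.97664 O.
Oxygen sums to 1.95125; scaling by 4/1.95125 = 2.04997 puts the formula on 4 O.
Fe: 0.97461 × 2.04997 = 1.998 atoms per formula unit.

1.998 Fe apfu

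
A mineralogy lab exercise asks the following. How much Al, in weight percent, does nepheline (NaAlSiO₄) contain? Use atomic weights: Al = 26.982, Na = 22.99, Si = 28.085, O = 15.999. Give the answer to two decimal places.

18.99 weight percent

Molar mass of NaAlSiO₄: 1×22.99 + 1×26.982 + 1×28.085 + 4×15.999 = 142.053 g/mol.
Mass of Al per formula unit: 1 × 26.982 = 26.982 g.
Weight fraction Al = 26.982 / 142.053 = 0.1899.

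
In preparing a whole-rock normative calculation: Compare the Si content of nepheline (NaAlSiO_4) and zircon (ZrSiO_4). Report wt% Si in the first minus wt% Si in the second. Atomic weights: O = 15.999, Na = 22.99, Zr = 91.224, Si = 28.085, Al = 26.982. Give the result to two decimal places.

Si in NaAlSiO_4: molar mass 142.053 g/mol; 1×28.085 = 28.085 g → 19.77 wt%.
Si in ZrSiO_4: molar mass 183.305 g/mol; 1×28.085 = 28.085 g → 15.32 wt%.
Difference = 19.77 − 15.32 = 4.45 percentage points.

4.45 percentage points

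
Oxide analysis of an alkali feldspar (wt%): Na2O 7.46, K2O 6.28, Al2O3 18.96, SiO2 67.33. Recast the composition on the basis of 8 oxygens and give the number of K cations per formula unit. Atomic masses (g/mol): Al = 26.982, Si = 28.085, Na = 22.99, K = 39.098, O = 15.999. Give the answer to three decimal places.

0.357 K apfu

Na2O: 7.46/61.979 = 0.12036 mol → 0.24072 mol Na, 0.12036 mol O.
K2O: 6.28/94.195 = 0.06667 mol → 0.13334 mol K, 0.06667 mol O.
Al2O3: 18.96/101.961 = 0.18595 mol → 0.37190 mol Al, 0.55785 mol O.
SiO2: 67.33/60.083 = 1.12062 mol → 1.12062 mol Si, 2.24124 mol O.
Total oxygen = 2.98612 mol. Normalization factor = 8/2.98612 = 2.67906.
K per 8 O = 0.13334 × 2.67906 = 0.357.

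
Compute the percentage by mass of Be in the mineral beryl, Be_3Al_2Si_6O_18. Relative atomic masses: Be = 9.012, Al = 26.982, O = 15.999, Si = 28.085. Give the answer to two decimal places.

M(Be_3Al_2Si_6O_18) = 537.492 g/mol.
Be contributes 3 × 9.012 = 27.036 g per mole.
27.036/537.492 = 0.0503 → 5.03%.

5.03 wt%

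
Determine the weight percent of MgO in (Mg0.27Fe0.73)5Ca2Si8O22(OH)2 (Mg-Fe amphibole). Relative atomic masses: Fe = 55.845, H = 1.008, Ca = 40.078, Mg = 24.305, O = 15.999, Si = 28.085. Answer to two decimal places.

5.87 wt%

M((Mg0.27Fe0.73)5Ca2Si8O22(OH)2) = 927.474 g/mol; M(MgO) = 40.304 g/mol.
Moles MgO per formula unit = 1.35 Mg ÷ 1 = 1.3500.
MgO fraction = (1.3500 × 40.304) / 927.474 = 54.410/927.474 = 0.0587.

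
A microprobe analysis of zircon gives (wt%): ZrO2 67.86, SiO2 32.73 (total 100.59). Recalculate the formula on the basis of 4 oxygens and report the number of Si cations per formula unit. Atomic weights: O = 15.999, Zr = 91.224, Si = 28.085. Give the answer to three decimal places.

ZrO2: 67.86/123.222 = 0.55071 mol → 0.55071 mol Zr, 1.10142 mol O.
SiO2: 32.73/60.083 = 0.54475 mol → 0.54475 mol Si, 1.08950 mol O.
Total oxygen = 2.19092 mol. Normalization factor = 4/2.19092 = 1.82572.
Si per 4 O = 0.54475 × 1.82572 = 0.995.

0.995 Si apfu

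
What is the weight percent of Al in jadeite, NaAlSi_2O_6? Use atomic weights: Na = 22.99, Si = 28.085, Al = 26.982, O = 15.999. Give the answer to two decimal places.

M(NaAlSi_2O_6) = 202.136 g/mol.
Al contributes 1 × 26.982 = 26.982 g per mole.
26.982/202.136 = 0.1335 → 13.35%.

13.35 wt%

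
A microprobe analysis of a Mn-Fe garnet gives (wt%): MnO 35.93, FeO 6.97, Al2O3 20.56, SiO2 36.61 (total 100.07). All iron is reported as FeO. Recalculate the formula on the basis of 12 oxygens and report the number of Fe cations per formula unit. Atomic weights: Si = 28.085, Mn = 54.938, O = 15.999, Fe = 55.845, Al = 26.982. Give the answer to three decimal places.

35.93 wt% MnO ÷ 70.937 g/mol = 0.50651 mol, giving 0.50651 Mn and 0.50651 O.
6.97 wt% FeO ÷ 71.844 g/mol = 0.09702 mol, giving 0.09702 Fe and 0.09702 O.
20.56 wt% Al2O3 ÷ 101.961 g/mol = 0.20165 mol, giving 0.40330 Al and 0.60495 O.
36.61 wt% SiO2 ÷ 60.083 g/mol = 0.60932 mol, giving 0.60932 Si and 1.21864 O.
Oxygen sums to 2.42712; scaling by 12/2.42712 = 4.94413 puts the formula on 12 O.
Fe: 0.09702 × 4.94413 = 0.480 atoms per formula unit.

0.480 Fe apfu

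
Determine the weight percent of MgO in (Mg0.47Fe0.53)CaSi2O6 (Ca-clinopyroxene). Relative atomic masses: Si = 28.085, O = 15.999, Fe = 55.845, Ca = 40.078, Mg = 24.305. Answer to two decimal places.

Formula mass = 233.263 g/mol.
0.47 Mg → 0.4700 mol MgO per formula unit; M(MgO) = 40.304, so MgO mass = 18.943 g.
18.943/233.263 × 100 = 8.12 wt%.

8.12 wt%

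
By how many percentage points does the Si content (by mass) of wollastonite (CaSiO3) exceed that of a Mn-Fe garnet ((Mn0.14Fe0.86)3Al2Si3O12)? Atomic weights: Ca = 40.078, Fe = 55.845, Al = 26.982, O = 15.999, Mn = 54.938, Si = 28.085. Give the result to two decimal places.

First mineral: 28.085 g Si in 116.160 g formula = 24.18 wt% Si.
Second mineral: 84.255 g Si in 497.361 g formula = 16.94 wt% Si.
24.18% − 16.94% gives a difference of 7.24 percentage points.

7.24 percentage points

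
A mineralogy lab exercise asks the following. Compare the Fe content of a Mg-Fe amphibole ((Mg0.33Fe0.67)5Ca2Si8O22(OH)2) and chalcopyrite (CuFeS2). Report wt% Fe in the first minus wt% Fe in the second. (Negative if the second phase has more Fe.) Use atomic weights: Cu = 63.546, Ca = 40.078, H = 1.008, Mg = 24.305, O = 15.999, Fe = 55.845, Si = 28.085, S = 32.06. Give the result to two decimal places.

First mineral: 187.081 g Fe in 918.012 g formula = 20.38 wt% Fe.
Second mineral: 55.845 g Fe in 183.511 g formula = 30.43 wt% Fe.
20.38% − 30.43% gives a difference of -10.05 percentage points.

-10.05 percentage points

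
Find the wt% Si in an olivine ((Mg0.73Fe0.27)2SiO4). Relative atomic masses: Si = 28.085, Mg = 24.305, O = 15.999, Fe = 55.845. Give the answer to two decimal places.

17.81 weight percent

Molar mass of (Mg0.73Fe0.27)2SiO4: 1.46*24.305 + 0.54*55.845 + 1*28.085 + 4*15.999 = 157.723 g/mol.
Mass of Si per formula unit: 1 × 28.085 = 28.085 g.
Weight fraction Si = 28.085 / 157.723 = 0.1781.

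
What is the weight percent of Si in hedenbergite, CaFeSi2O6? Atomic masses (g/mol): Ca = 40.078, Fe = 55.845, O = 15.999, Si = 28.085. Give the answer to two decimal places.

Formula mass = 1·40.078 + 1·55.845 + 2·28.085 + 6·15.999 = 248.087 g/mol, of which 56.170 g is Si.
So Si makes up 56.170/248.087 = 0.2264 of the mass, i.e. 22.64%.

22.64 wt%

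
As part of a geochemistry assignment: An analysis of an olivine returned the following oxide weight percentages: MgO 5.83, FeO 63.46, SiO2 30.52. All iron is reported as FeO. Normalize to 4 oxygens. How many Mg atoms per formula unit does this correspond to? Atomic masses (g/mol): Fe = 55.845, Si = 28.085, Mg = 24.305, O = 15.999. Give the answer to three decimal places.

MgO (M=40.304): mol = 0.14465; Mg = 0.14465, O = 0.14465.
FeO (M=71.844): mol = 0.88330; Fe = 0.88330, O = 0.88330.
SiO2 (M=60.083): mol = 0.50796; Si = 0.50796, O = 1.01592.
ΣO = 2.04387; factor = 4/ΣO = 1.95707.
Mg apfu = 0.14465 × 1.95707 = 0.283.

0.283 Mg apfu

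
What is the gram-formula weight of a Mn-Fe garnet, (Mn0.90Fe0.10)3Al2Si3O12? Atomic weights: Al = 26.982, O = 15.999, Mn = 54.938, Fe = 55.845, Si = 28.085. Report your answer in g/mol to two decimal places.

The formula mass is the sum 2.70*54.938 + 0.30*55.845 + 2*26.982 + 3*28.085 + 12*15.999.

495.29 g/mol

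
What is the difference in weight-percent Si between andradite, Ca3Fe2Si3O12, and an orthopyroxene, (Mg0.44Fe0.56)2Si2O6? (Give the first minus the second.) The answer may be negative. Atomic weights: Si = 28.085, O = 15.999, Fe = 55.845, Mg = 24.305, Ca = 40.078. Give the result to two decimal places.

First mineral: 84.255 g Si in 508.167 g formula = 16.58 wt% Si.
Second mineral: 56.170 g Si in 236.099 g formula = 23.79 wt% Si.
16.58% − 23.79% gives a difference of -7.21 percentage points.

-7.21 percentage points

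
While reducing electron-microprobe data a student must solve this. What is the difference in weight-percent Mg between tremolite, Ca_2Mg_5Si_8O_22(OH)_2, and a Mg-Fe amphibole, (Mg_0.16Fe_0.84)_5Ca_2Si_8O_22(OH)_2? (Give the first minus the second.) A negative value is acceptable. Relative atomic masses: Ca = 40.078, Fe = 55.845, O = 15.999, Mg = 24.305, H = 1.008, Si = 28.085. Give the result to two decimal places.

12.90 percentage points

M(Ca_2Mg_5Si_8O_22(OH)_2) = 812.353 g/mol, so wt% Mg = 121.525/812.353 × 100 = 14.96%.
M((Mg_0.16Fe_0.84)_5Ca_2Si_8O_22(OH)_2) = 944.821 g/mol, so wt% Mg = 19.444/944.821 × 100 = 2.06%.
14.96 − 2.06 = 12.90 pp.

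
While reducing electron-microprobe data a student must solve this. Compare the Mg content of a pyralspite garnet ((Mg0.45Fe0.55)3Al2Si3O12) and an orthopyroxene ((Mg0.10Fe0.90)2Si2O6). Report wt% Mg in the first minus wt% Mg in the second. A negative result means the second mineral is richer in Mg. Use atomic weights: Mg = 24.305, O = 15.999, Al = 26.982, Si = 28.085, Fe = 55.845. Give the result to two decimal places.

M((Mg0.45Fe0.55)3Al2Si3O12) = 455.163 g/mol, so wt% Mg = 32.812/455.163 × 100 = 7.21%.
M((Mg0.10Fe0.90)2Si2O6) = 257.546 g/mol, so wt% Mg = 4.861/257.546 × 100 = 1.89%.
7.21 − 1.89 = 5.32 pp.

5.32 percentage points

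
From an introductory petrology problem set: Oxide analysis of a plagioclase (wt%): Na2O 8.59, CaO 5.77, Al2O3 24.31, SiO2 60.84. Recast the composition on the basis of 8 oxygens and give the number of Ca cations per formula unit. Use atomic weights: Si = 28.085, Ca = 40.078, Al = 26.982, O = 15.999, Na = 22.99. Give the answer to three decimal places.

Na2O (M=61.979): mol = 0.13860; Na = 0.27720, O = 0.13860.
CaO (M=56.077): mol = 0.10289; Ca = 0.10289, O = 0.10289.
Al2O3 (M=101.961): mol = 0.23842; Al = 0.47684, O = 0.71526.
SiO2 (M=60.083): mol = 1.01260; Si = 1.01260, O = 2.02520.
ΣO = 2.98195; factor = 8/ΣO = 2.68281.
Ca apfu = 0.10289 × 2.68281 = 0.276.

0.276 Ca apfu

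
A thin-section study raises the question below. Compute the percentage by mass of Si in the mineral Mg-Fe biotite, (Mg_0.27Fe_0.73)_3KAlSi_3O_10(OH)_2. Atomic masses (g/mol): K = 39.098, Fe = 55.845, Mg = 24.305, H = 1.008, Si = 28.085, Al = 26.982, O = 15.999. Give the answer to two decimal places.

Molar mass of (Mg_0.27Fe_0.73)_3KAlSi_3O_10(OH)_2: 0.81*24.305 + 2.19*55.845 + 1*39.098 + 1*26.982 + 3*28.085 + 12*15.999 + 2*1.008 = 486.327 g/mol.
Mass of Si per formula unit: 3 × 28.085 = 84.255 g.
Weight fraction Si = 84.255 / 486.327 = 0.1732.

17.32 weight percent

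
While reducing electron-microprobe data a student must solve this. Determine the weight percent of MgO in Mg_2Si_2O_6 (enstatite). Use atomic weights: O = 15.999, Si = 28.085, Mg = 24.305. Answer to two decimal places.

Formula mass = 200.774 g/mol.
2 Mg → 2.0000 mol MgO per formula unit; M(MgO) = 40.304, so MgO mass = 80.608 g.
80.608/200.774 × 100 = 40.15 wt%.

40.15 wt%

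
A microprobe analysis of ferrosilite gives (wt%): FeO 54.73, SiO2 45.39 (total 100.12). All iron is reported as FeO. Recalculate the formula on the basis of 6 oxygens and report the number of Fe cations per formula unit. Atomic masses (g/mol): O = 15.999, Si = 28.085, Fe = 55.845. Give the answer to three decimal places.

2.011 Fe apfu

FeO: 54.73/71.844 = 0.76179 mol → 0.76179 mol Fe, 0.76179 mol O.
SiO2: 45.39/60.083 = 0.75545 mol → 0.75545 mol Si, 1.51090 mol O.
Total oxygen = 2.27269 mol. Normalization factor = 6/2.27269 = 2.64004.
Fe per 6 O = 0.76179 × 2.64004 = 2.011.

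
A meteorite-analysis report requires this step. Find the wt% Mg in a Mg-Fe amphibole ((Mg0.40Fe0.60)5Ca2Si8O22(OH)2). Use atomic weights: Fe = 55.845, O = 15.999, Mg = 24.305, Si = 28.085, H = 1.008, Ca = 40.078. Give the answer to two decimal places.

Molar mass of (Mg0.40Fe0.60)5Ca2Si8O22(OH)2: 2×24.305 + 3×55.845 + 2×40.078 + 8×28.085 + 24×15.999 + 2×1.008 = 906.973 g/mol.
Mass of Mg per formula unit: 2 × 24.305 = 48.610 g.
Weight fraction Mg = 48.610 / 906.973 = 0.0536.

5.36 wt%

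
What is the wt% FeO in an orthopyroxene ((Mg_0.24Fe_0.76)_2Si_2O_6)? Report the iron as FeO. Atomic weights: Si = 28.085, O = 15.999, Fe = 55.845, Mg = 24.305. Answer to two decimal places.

43.91 wt%

M((Mg_0.24Fe_0.76)_2Si_2O_6) = 248.715 g/mol; M(FeO) = 71.844 g/mol.
Moles FeO per formula unit = 1.52 Fe ÷ 1 = 1.5200.
FeO fraction = (1.5200 × 71.844) / 248.715 = 109.203/248.715 = 0.4391.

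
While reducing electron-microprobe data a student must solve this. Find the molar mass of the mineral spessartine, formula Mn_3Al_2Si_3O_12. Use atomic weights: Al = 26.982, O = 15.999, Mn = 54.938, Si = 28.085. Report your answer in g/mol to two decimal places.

M = 3·54.938 + 2·26.982 + 3·28.085 + 12·15.999

495.02 g/mol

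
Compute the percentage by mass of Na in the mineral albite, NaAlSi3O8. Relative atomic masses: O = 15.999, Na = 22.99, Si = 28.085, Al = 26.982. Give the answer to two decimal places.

Molar mass of NaAlSi3O8: 1·22.99 + 1·26.982 + 3·28.085 + 8·15.999 = 262.219 g/mol.
Mass of Na per formula unit: 1 × 22.99 = 22.990 g.
Weight fraction Na = 22.990 / 262.219 = 0.0877.

8.77 mass %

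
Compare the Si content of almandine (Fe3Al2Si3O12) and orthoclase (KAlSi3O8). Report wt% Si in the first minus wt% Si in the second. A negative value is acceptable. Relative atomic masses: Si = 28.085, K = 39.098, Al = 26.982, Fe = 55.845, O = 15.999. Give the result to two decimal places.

M(Fe3Al2Si3O12) = 497.742 g/mol, so wt% Si = 84.255/497.742 × 100 = 16.93%.
M(KAlSi3O8) = 278.327 g/mol, so wt% Si = 84.255/278.327 × 100 = 30.27%.
16.93 − 30.27 = -13.34 pp.

-13.34 percentage points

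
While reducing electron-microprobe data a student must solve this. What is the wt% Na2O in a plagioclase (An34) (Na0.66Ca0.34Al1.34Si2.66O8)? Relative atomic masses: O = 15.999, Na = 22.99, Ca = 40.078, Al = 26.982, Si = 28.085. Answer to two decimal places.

M(Na0.66Ca0.34Al1.34Si2.66O8) = 267.654 g/mol; M(Na2O) = 61.979 g/mol.
Moles Na2O per formula unit = 0.66 Na ÷ 2 = 0.3300.
Na2O fraction = (0.3300 × 61.979) / 267.654 = 20.453/267.654 = 0.0764.

7.64 wt%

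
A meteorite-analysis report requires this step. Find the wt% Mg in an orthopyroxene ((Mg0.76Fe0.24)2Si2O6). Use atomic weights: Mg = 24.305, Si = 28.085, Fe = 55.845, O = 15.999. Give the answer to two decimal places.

Formula mass = 1.52×24.305 + 0.48×55.845 + 2×28.085 + 6×15.999 = 215.913 g/mol, of which 36.944 g is Mg.
So Mg makes up 36.944/215.913 = 0.1711 of the mass, i.e. 17.11%.

17.11 wt%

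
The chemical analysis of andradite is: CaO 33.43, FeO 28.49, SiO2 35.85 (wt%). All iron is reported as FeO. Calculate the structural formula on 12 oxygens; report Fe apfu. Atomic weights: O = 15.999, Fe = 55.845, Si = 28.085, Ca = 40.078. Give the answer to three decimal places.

2.177 Fe apfu

33.43 wt% CaO ÷ 56.077 g/mol = 0.59614 mol, giving 0.59614 Ca and 0.59614 O.
28.49 wt% FeO ÷ 71.844 g/mol = 0.39655 mol, giving 0.39655 Fe and 0.39655 O.
35.85 wt% SiO2 ÷ 60.083 g/mol = 0.59667 mol, giving 0.59667 Si and 1.19334 O.
Oxygen sums to 2.18603; scaling by 12/2.18603 = 5.48940 puts the formula on 12 O.
Fe: 0.39655 × 5.48940 = 2.177 atoms per formula unit.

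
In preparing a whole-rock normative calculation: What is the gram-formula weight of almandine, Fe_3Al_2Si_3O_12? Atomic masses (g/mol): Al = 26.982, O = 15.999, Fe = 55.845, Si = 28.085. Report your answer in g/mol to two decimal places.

The formula mass is the sum 3×55.845 + 2×26.982 + 3×28.085 + 12×15.999.

497.74 g/mol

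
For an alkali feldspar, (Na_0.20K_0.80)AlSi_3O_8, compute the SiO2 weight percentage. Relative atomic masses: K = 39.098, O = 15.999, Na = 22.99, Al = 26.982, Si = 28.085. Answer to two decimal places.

65.52 wt%

M((Na_0.20K_0.80)AlSi_3O_8) = 275.105 g/mol; M(SiO2) = 60.083 g/mol.
Moles SiO2 per formula unit = 3 Si ÷ 1 = 3.0000.
SiO2 fraction = (3.0000 × 60.083) / 275.105 = 180.249/275.105 = 0.6552.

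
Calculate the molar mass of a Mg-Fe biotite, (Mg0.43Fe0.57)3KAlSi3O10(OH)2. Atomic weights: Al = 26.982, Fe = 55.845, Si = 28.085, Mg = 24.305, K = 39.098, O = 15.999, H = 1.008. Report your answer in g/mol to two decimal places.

The formula mass is the sum 1.29(24.305) + 1.71(55.845) + 1(39.098) + 1(26.982) + 3(28.085) + 12(15.999) + 2(1.008).

471.19 g/mol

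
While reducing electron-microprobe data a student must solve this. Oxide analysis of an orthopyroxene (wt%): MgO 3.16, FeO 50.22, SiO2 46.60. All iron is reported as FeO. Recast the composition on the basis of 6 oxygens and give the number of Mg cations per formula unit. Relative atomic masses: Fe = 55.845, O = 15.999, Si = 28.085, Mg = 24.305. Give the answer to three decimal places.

0.202 Mg apfu

MgO (M=40.304): mol = 0.07840; Mg = 0.07840, O = 0.07840.
FeO (M=71.844): mol = 0.69901; Fe = 0.69901, O = 0.69901.
SiO2 (M=60.083): mol = 0.77559; Si = 0.77559, O = 1.55118.
ΣO = 2.32859; factor = 6/ΣO = 2.57667.
Mg apfu = 0.07840 × 2.57667 = 0.202.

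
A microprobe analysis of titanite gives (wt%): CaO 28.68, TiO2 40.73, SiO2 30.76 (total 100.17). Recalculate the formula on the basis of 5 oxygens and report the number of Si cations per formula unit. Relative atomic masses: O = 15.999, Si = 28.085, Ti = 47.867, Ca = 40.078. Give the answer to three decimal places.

1.002 Si apfu

CaO (M=56.077): mol = 0.51144; Ca = 0.51144, O = 0.51144.
TiO2 (M=79.865): mol = 0.50999; Ti = 0.50999, O = 1.01998.
SiO2 (M=60.083): mol = 0.51196; Si = 0.51196, O = 1.02392.
ΣO = 2.55534; factor = 5/ΣO = 1.95669.
Si apfu = 0.51196 × 1.95669 = 1.002.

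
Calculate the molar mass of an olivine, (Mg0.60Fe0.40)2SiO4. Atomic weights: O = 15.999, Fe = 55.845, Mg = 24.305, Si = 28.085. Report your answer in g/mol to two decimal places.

Mg: 1.20 × 24.305 = 29.1660
Fe: 0.80 × 55.845 = 44.6760
Si: 1 × 28.085 = 28.0850
O: 4 × 15.999 = 63.9960
Summing the contributions gives the formula mass.

165.92 g/mol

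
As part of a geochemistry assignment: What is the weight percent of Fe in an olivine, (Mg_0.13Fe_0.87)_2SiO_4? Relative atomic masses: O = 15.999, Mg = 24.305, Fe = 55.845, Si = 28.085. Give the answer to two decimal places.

49.69 weight percent

M((Mg_0.13Fe_0.87)_2SiO_4) = 195.571 g/mol.
Fe contributes 1.74 × 55.845 = 97.170 g per mole.
97.170/195.571 = 0.4969 → 49.69%.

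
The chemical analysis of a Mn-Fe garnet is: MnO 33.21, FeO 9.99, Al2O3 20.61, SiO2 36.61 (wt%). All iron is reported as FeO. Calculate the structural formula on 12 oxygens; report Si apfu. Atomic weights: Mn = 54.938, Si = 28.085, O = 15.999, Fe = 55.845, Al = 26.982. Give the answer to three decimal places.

3.006 Si apfu

33.21 wt% MnO ÷ 70.937 g/mol = 0.46816 mol, giving 0.46816 Mn and 0.46816 O.
9.99 wt% FeO ÷ 71.844 g/mol = 0.13905 mol, giving 0.13905 Fe and 0.13905 O.
20.61 wt% Al2O3 ÷ 101.961 g/mol = 0.20214 mol, giving 0.40428 Al and 0.60642 O.
36.61 wt% SiO2 ÷ 60.083 g/mol = 0.60932 mol, giving 0.60932 Si and 1.21864 O.
Oxygen sums to 2.43227; scaling by 12/2.43227 = 4.93366 puts the formula on 12 O.
Si: 0.60932 × 4.93366 = 3.006 atoms per formula unit.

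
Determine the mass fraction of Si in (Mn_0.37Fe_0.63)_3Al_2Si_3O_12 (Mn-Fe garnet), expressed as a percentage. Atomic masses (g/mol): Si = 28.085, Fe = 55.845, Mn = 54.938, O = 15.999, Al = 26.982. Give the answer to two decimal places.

M((Mn_0.37Fe_0.63)_3Al_2Si_3O_12) = 496.735 g/mol.
Si contributes 3 × 28.085 = 84.255 g per mole.
84.255/496.735 = 0.1696 → 16.96%.

16.96 weight percent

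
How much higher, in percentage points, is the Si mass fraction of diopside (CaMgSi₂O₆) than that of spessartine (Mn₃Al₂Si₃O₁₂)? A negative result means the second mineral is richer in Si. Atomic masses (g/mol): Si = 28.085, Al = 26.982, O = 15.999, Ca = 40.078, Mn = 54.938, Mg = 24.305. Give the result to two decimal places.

M(CaMgSi₂O₆) = 216.547 g/mol, so wt% Si = 56.170/216.547 × 100 = 25.94%.
M(Mn₃Al₂Si₃O₁₂) = 495.021 g/mol, so wt% Si = 84.255/495.021 × 100 = 17.02%.
25.94 − 17.02 = 8.92 pp.

8.92 percentage points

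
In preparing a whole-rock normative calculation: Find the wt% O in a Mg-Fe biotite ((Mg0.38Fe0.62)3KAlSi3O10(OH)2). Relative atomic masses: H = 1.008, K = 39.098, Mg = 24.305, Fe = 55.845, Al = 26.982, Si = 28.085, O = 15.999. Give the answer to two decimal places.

M((Mg0.38Fe0.62)3KAlSi3O10(OH)2) = 475.918 g/mol.
O contributes 12 × 15.999 = 191.988 g per mole.
191.988/475.918 = 0.4034 → 40.34%.

40.34 mass %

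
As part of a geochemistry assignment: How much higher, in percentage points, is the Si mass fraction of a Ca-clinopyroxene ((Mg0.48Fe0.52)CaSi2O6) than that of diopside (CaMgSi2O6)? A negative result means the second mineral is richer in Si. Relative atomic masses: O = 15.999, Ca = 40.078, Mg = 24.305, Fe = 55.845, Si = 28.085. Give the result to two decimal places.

-1.83 percentage points

Si in (Mg0.48Fe0.52)CaSi2O6: molar mass 232.948 g/mol; 2×28.085 = 56.170 g → 24.11 wt%.
Si in CaMgSi2O6: molar mass 216.547 g/mol; 2×28.085 = 56.170 g → 25.94 wt%.
Difference = 24.11 − 25.94 = -1.83 percentage points.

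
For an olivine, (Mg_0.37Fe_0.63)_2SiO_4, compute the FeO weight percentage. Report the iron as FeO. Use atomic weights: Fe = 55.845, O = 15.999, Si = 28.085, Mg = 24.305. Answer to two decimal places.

50.17 wt%

M((Mg_0.37Fe_0.63)_2SiO_4) = 180.431 g/mol; M(FeO) = 71.844 g/mol.
Moles FeO per formula unit = 1.26 Fe ÷ 1 = 1.2600.
FeO fraction = (1.2600 × 71.844) / 180.431 = 90.523/180.431 = 0.5017.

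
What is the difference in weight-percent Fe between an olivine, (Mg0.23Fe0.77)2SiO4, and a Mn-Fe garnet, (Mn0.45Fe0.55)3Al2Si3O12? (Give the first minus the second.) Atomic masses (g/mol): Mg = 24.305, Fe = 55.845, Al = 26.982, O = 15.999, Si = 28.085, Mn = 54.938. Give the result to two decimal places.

26.88 percentage points

M((Mg0.23Fe0.77)2SiO4) = 189.263 g/mol, so wt% Fe = 86.001/189.263 × 100 = 45.44%.
M((Mn0.45Fe0.55)3Al2Si3O12) = 496.518 g/mol, so wt% Fe = 92.144/496.518 × 100 = 18.56%.
45.44 − 18.56 = 26.88 pp.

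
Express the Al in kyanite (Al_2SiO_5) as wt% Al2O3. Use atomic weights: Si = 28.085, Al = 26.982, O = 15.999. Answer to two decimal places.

Formula mass = 162.044 g/mol.
2 Al → 1.0000 mol Al2O3 per formula unit; M(Al2O3) = 101.961, so Al2O3 mass = 101.961 g.
101.961/162.044 × 100 = 62.92 wt%.

62.92 wt%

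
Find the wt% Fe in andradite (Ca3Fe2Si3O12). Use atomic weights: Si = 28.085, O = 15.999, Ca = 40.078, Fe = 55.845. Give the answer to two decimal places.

M(Ca3Fe2Si3O12) = 508.167 g/mol.
Fe contributes 2 × 55.845 = 111.690 g per mole.
111.690/508.167 = 0.2198 → 21.98%.

21.98 wt%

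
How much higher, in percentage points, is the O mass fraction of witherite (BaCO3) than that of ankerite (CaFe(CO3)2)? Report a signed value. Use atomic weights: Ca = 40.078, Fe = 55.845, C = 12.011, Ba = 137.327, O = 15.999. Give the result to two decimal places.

O in BaCO3: molar mass 197.335 g/mol; 3×15.999 = 47.997 g → 24.32 wt%.
O in CaFe(CO3)2: molar mass 215.939 g/mol; 6×15.999 = 95.994 g → 44.45 wt%.
Difference = 24.32 − 44.45 = -20.13 percentage points.

-20.13 percentage points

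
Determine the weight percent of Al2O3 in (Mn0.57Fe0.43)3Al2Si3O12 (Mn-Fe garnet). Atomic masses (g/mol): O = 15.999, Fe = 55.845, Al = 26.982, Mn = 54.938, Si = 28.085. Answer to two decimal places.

20.55 wt%

Formula mass = 496.191 g/mol.
2 Al → 1.0000 mol Al2O3 per formula unit; M(Al2O3) = 101.961, so Al2O3 mass = 101.961 g.
101.961/496.191 × 100 = 20.55 wt%.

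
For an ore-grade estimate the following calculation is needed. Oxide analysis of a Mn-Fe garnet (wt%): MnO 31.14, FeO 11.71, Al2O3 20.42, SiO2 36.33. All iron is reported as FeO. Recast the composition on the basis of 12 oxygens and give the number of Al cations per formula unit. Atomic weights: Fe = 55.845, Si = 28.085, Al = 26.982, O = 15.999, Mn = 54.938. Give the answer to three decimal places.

1.993 Al apfu

MnO: 31.14/70.937 = 0.43898 mol → 0.43898 mol Mn, 0.43898 mol O.
FeO: 11.71/71.844 = 0.16299 mol → 0.16299 mol Fe, 0.16299 mol O.
Al2O3: 20.42/101.961 = 0.20027 mol → 0.40054 mol Al, 0.60081 mol O.
SiO2: 36.33/60.083 = 0.60466 mol → 0.60466 mol Si, 1.20932 mol O.
Total oxygen = 2.41210 mol. Normalization factor = 12/2.41210 = 4.97492.
Al per 12 O = 0.40054 × 4.97492 = 1.993.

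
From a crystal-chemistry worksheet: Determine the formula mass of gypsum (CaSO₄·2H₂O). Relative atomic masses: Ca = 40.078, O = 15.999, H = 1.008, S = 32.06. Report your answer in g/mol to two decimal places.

172.16 g/mol

The formula mass is the sum 1×40.078 + 1×32.06 + 6×15.999 + 4×1.008.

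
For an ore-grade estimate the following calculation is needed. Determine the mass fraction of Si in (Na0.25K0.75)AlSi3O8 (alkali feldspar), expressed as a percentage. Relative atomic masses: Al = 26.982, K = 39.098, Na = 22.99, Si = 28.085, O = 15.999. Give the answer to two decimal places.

M((Na0.25K0.75)AlSi3O8) = 274.300 g/mol.
Si contributes 3 × 28.085 = 84.255 g per mole.
84.255/274.300 = 0.3072 → 30.72%.

30.72 mass %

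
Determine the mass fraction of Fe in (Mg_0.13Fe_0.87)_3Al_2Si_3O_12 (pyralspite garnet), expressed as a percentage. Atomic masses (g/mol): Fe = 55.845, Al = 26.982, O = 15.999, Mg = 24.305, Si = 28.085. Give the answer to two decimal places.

Formula mass = 0.39*24.305 + 2.61*55.845 + 2*26.982 + 3*28.085 + 12*15.999 = 485.441 g/mol, of which 145.755 g is Fe.
So Fe makes up 145.755/485.441 = 0.3003 of the mass, i.e. 30.03%.

30.03 wt%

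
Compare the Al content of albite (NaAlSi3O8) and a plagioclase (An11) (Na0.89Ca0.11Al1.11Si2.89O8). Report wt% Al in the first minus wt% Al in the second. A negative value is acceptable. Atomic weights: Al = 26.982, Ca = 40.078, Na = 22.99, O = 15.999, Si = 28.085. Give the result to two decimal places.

Al in NaAlSi3O8: molar mass 262.219 g/mol; 1×26.982 = 26.982 g → 10.29 wt%.
Al in Na0.89Ca0.11Al1.11Si2.89O8: molar mass 263.977 g/mol; 1.11×26.982 = 29.950 g → 11.35 wt%.
Difference = 10.29 − 11.35 = -1.06 percentage points.

-1.06 percentage points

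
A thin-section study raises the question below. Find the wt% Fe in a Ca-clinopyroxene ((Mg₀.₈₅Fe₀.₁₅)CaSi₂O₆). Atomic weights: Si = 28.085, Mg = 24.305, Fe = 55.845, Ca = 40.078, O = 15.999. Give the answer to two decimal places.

Formula mass = 0.85×24.305 + 0.15×55.845 + 1×40.078 + 2×28.085 + 6×15.999 = 221.278 g/mol, of which 8.377 g is Fe.
So Fe makes up 8.377/221.278 = 0.0379 of the mass, i.e. 3.79%.

3.79 weight percent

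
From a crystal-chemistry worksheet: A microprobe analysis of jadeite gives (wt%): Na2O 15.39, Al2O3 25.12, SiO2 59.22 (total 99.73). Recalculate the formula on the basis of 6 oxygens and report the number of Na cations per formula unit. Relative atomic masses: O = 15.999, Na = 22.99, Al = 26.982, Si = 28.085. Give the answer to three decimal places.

15.39 wt% Na2O ÷ 61.979 g/mol = 0.24831 mol, giving 0.49662 Na and 0.24831 O.
25.12 wt% Al2O3 ÷ 101.961 g/mol = 0.24637 mol, giving 0.49274 Al and 0.73911 O.
59.22 wt% SiO2 ÷ 60.083 g/mol = 0.98564 mol, giving 0.98564 Si and 1.97128 O.
Oxygen sums to 2.95870; scaling by 6/2.95870 = 2.02792 puts the formula on 6 O.
Na: 0.49662 × 2.02792 = 1.007 atoms per formula unit.

1.007 Na apfu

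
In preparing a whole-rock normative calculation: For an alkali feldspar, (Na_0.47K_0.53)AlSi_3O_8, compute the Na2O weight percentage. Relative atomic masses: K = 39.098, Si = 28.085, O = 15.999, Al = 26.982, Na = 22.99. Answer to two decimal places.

M((Na_0.47K_0.53)AlSi_3O_8) = 270.756 g/mol; M(Na2O) = 61.979 g/mol.
Moles Na2O per formula unit = 0.47 Na ÷ 2 = 0.2350.
Na2O fraction = (0.2350 × 61.979) / 270.756 = 14.565/270.756 = 0.0538.

5.38 wt%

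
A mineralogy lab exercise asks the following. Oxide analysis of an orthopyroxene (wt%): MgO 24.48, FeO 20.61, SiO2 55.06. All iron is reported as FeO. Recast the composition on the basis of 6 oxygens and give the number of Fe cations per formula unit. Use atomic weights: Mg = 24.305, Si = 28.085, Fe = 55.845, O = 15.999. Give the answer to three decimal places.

0.631 Fe apfu

24.48 wt% MgO ÷ 40.304 g/mol = 0.60738 mol, giving 0.60738 Mg and 0.60738 O.
20.61 wt% FeO ÷ 71.844 g/mol = 0.28687 mol, giving 0.28687 Fe and 0.28687 O.
55.06 wt% SiO2 ÷ 60.083 g/mol = 0.91640 mol, giving 0.91640 Si and 1.83280 O.
Oxygen sums to 2.72705; scaling by 6/2.72705 = 2.20018 puts the formula on 6 O.
Fe: 0.28687 × 2.20018 = 0.631 atoms per formula unit.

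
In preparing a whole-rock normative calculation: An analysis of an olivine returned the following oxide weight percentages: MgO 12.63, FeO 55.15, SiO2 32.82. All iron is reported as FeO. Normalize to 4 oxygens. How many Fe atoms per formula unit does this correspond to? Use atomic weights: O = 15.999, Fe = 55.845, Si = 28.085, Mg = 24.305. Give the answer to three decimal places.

MgO (M=40.304): mol = 0.31337; Mg = 0.31337, O = 0.31337.
FeO (M=71.844): mol = 0.76764; Fe = 0.76764, O = 0.76764.
SiO2 (M=60.083): mol = 0.54624; Si = 0.54624, O = 1.09248.
ΣO = 2.17349; factor = 4/ΣO = 1.84036.
Fe apfu = 0.76764 × 1.84036 = 1.413.

1.413 Fe apfu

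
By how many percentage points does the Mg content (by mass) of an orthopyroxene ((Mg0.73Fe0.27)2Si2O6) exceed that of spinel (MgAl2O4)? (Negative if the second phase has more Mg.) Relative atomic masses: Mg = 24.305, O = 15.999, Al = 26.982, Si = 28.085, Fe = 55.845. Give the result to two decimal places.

M((Mg0.73Fe0.27)2Si2O6) = 217.806 g/mol, so wt% Mg = 35.485/217.806 × 100 = 16.29%.
M(MgAl2O4) = 142.265 g/mol, so wt% Mg = 24.305/142.265 × 100 = 17.08%.
16.29 − 17.08 = -0.79 pp.

-0.79 percentage points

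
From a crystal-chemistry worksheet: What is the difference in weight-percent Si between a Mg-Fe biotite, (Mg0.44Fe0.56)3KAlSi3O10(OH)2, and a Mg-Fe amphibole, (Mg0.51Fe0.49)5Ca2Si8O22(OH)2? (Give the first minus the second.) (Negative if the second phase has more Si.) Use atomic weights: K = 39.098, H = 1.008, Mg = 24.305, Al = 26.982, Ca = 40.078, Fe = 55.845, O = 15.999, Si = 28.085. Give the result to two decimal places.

-7.34 percentage points

Si in (Mg0.44Fe0.56)3KAlSi3O10(OH)2: molar mass 470.241 g/mol; 3×28.085 = 84.255 g → 17.92 wt%.
Si in (Mg0.51Fe0.49)5Ca2Si8O22(OH)2: molar mass 889.626 g/mol; 8×28.085 = 224.680 g → 25.26 wt%.
Difference = 17.92 − 25.26 = -7.34 percentage points.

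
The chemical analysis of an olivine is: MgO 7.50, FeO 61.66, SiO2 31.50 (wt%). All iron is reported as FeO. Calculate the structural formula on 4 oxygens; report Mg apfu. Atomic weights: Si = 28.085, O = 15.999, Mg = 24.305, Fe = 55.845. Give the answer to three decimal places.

0.356 Mg apfu

7.50 wt% MgO ÷ 40.304 g/mol = 0.18609 mol, giving 0.18609 Mg and 0.18609 O.
61.66 wt% FeO ÷ 71.844 g/mol = 0.85825 mol, giving 0.85825 Fe and 0.85825 O.
31.50 wt% SiO2 ÷ 60.083 g/mol = 0.52427 mol, giving 0.52427 Si and 1.04854 O.
Oxygen sums to 2.09288; scaling by 4/2.09288 = 1.91124 puts the formula on 4 O.
Mg: 0.18609 × 1.91124 = 0.356 atoms per formula unit.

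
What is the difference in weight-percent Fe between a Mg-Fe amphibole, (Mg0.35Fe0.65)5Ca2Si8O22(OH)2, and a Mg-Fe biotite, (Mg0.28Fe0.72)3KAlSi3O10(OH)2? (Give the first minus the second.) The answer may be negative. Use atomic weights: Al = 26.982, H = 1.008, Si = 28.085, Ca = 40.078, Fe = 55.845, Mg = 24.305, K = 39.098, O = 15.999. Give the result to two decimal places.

-5.01 percentage points

M((Mg0.35Fe0.65)5Ca2Si8O22(OH)2) = 914.858 g/mol, so wt% Fe = 181.496/914.858 × 100 = 19.84%.
M((Mg0.28Fe0.72)3KAlSi3O10(OH)2) = 485.380 g/mol, so wt% Fe = 120.625/485.380 × 100 = 24.85%.
19.84 − 24.85 = -5.01 pp.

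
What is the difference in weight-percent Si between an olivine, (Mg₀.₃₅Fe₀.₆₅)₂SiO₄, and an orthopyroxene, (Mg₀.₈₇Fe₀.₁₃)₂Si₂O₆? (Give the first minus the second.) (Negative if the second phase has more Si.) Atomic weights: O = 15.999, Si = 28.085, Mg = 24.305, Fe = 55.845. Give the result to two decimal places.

First mineral: 28.085 g Si in 181.693 g formula = 15.46 wt% Si.
Second mineral: 56.170 g Si in 208.974 g formula = 26.88 wt% Si.
15.46% − 26.88% gives a difference of -11.42 percentage points.

-11.42 percentage points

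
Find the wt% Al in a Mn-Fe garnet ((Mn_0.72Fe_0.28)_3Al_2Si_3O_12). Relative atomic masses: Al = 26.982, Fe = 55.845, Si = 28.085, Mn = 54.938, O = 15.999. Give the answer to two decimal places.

10.88 weight percent

M((Mn_0.72Fe_0.28)_3Al_2Si_3O_12) = 495.783 g/mol.
Al contributes 2 × 26.982 = 53.964 g per mole.
53.964/495.783 = 0.1088 → 10.88%.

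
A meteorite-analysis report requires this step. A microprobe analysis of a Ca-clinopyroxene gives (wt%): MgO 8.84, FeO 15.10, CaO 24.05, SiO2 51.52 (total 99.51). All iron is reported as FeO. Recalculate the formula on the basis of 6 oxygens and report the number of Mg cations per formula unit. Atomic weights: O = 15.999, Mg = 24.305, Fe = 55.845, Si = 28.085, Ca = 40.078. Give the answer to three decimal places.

0.511 Mg apfu

MgO: 8.84/40.304 = 0.21933 mol → 0.21933 mol Mg, 0.21933 mol O.
FeO: 15.10/71.844 = 0.21018 mol → 0.21018 mol Fe, 0.21018 mol O.
CaO: 24.05/56.077 = 0.42887 mol → 0.42887 mol Ca, 0.42887 mol O.
SiO2: 51.52/60.083 = 0.85748 mol → 0.85748 mol Si, 1.71496 mol O.
Total oxygen = 2.57334 mol. Normalization factor = 6/2.57334 = 2.33160.
Mg per 6 O = 0.21933 × 2.33160 = 0.511.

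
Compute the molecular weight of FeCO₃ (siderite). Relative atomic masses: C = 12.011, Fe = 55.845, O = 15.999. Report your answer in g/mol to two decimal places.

Fe: 1 × 55.845 = 55.8450
C: 1 × 12.011 = 12.0110
O: 3 × 15.999 = 47.9970
Summing the contributions gives the formula mass.

115.85 g/mol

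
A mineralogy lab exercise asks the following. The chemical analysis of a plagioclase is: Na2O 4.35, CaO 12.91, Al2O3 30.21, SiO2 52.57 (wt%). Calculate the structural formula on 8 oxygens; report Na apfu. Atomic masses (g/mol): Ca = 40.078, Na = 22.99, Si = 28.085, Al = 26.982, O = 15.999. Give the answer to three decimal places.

0.382 Na apfu

Na2O: 4.35/61.979 = 0.07019 mol → 0.14038 mol Na, 0.07019 mol O.
CaO: 12.91/56.077 = 0.23022 mol → 0.23022 mol Ca, 0.23022 mol O.
Al2O3: 30.21/101.961 = 0.29629 mol → 0.59258 mol Al, 0.88887 mol O.
SiO2: 52.57/60.083 = 0.87496 mol → 0.87496 mol Si, 1.74992 mol O.
Total oxygen = 2.93920 mol. Normalization factor = 8/2.93920 = 2.72183.
Na per 8 O = 0.14038 × 2.72183 = 0.382.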